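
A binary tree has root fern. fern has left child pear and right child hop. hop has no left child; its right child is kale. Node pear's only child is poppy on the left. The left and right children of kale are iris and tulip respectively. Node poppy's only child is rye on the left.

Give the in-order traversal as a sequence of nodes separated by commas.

In-order visits the left subtree, then the node, then the right subtree.
At fern: go left to pear.
  At pear: go left to poppy.
    At poppy: go left to rye.
      rye is a leaf — visit rye.
    Visit poppy.
    At poppy: no right child.
  Visit pear.
  At pear: no right child.
Visit fern.
At fern: go right to hop.
  At hop: no left child.
  Visit hop.
  At hop: go right to kale.
    At kale: go left to iris.
      iris is a leaf — visit iris.
    Visit kale.
    At kale: go right to tulip.
      tulip is a leaf — visit tulip.

rye, poppy, pear, fern, hop, iris, kale, tulip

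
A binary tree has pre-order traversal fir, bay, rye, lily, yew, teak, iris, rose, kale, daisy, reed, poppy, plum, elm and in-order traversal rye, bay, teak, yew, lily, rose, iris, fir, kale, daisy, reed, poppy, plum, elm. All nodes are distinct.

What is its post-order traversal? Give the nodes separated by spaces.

The first element of pre-order is the root; it splits in-order into left and right subtrees.
Root fir: left subtree has 7 nodes {rye, bay, teak, yew, lily, rose, iris}, right has 6 {kale, daisy, reed, poppy, plum, elm}.
  Root bay: left subtree has 1 node {rye}, right has 5 {teak, yew, lily, rose, iris}.
    Root lily: left subtree has 2 nodes {teak, yew}, right has 2 {rose, iris}.
      Root yew: left subtree has 1 node {teak}, right has 0 { }.
      Root iris: left subtree has 1 node {rose}, right has 0 { }.
  Root kale: left subtree has 0 nodes { }, right has 5 {daisy, reed, poppy, plum, elm}.
    Root daisy: left subtree has 0 nodes { }, right has 4 {reed, poppy, plum, elm}.
      Root reed: left subtree has 0 nodes { }, right has 3 {poppy, plum, elm}.
        Root poppy: left subtree has 0 nodes { }, right has 2 {plum, elm}.
          Root plum: left subtree has 0 nodes { }, right has 1 {elm}.

rye teak yew rose iris lily bay elm plum poppy reed daisy kale fir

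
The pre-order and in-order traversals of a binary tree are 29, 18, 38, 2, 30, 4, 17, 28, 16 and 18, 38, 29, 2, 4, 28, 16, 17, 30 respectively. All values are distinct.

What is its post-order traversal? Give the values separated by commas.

The first element of pre-order is the root; it splits in-order into left and right subtrees.
Root 29: left subtree has 2 nodes {18, 38}, right has 6 {2, 4, 28, 16, 17, 30}.
  Root 18: left subtree has 0 nodes { }, right has 1 {38}.
  Root 2: left subtree has 0 nodes { }, right has 5 {4, 28, 16, 17, 30}.
    Root 30: left subtree has 4 nodes {4, 28, 16, 17}, right has 0 { }.
      Root 4: left subtree has 0 nodes { }, right has 3 {28, 16, 17}.
        Root 17: left subtree has 2 nodes {28, 16}, right has 0 { }.
          Root 28: left subtree has 0 nodes { }, right has 1 {16}.

38, 18, 16, 28, 17, 4, 30, 2, 29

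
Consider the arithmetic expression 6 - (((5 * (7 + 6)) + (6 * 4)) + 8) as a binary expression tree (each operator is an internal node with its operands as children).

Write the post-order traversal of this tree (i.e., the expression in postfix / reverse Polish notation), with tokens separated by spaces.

6 5 7 6 + * 6 4 * + 8 + -

Post-order on an expression tree gives postfix notation: for each operator, emit left operand, right operand, then the operator.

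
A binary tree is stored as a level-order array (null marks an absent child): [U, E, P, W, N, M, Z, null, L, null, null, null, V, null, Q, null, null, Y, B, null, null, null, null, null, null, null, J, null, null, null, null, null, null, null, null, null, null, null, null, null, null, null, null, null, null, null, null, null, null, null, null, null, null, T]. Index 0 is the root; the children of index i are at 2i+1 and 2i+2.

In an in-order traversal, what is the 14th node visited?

Q

In-order visits the left subtree, then the node, then the right subtree.
At U: go left to E.
  At E: go left to W.
    At W: no left child.
    Visit W.
    At W: go right to L.
      At L: go left to Y.
        Y is a leaf — visit Y.
      Visit L.
      At L: go right to B.
        B is a leaf — visit B.
  Visit E.
  At E: go right to N.
    N is a leaf — visit N.
Visit U.
At U: go right to P.
  At P: go left to M.
    At M: no left child.
    Visit M.
    At M: go right to V.
      At V: no left child.
      Visit V.
      At V: go right to J.
        At J: go left to T.
          T is a leaf — visit T.
        Visit J.
        At J: no right child.
  Visit P.
  At P: go right to Z.
    At Z: no left child.
    Visit Z.
    At Z: go right to Q.
      Q is a leaf — visit Q.
Full in-order sequence: W, Y, L, B, E, N, U, M, V, T, J, P, Z, Q.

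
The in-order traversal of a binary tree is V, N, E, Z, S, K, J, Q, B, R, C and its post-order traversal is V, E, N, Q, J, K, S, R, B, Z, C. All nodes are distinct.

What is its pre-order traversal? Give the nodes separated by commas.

C, Z, N, V, E, B, S, K, J, Q, R

The last element of post-order is the root; it splits in-order into left and right subtrees.
Root C: left subtree has 10 nodes {V, N, E, Z, S, K, J, Q, B, R}, right has 0 { }.
  Root Z: left subtree has 3 nodes {V, N, E}, right has 6 {S, K, J, Q, B, R}.
    Root N: left subtree has 1 node {V}, right has 1 {E}.
    Root B: left subtree has 4 nodes {S, K, J, Q}, right has 1 {R}.
      Root S: left subtree has 0 nodes { }, right has 3 {K, J, Q}.
        Root K: left subtree has 0 nodes { }, right has 2 {J, Q}.
          Root J: left subtree has 0 nodes { }, right has 1 {Q}.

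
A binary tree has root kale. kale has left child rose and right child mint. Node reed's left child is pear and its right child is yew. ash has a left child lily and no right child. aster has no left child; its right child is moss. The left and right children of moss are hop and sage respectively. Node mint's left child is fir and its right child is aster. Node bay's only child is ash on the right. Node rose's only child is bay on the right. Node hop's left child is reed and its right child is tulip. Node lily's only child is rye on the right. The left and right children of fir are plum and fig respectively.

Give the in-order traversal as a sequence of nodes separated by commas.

rose, bay, lily, rye, ash, kale, plum, fir, fig, mint, aster, pear, reed, yew, hop, tulip, moss, sage

In-order visits the left subtree, then the node, then the right subtree.
At kale: go left to rose.
  At rose: no left child.
  Visit rose.
  At rose: go right to bay.
    At bay: no left child.
    Visit bay.
    At bay: go right to ash.
      At ash: go left to lily.
        At lily: no left child.
        Visit lily.
        At lily: go right to rye.
          rye is a leaf — visit rye.
      Visit ash.
      At ash: no right child.
Visit kale.
At kale: go right to mint.
  At mint: go left to fir.
    At fir: go left to plum.
      plum is a leaf — visit plum.
    Visit fir.
    At fir: go right to fig.
      fig is a leaf — visit fig.
  Visit mint.
  At mint: go right to aster.
    At aster: no left child.
    Visit aster.
    At aster: go right to moss.
      At moss: go left to hop.
        At hop: go left to reed.
          At reed: go left to pear.
            pear is a leaf — visit pear.
          Visit reed.
          At reed: go right to yew.
            yew is a leaf — visit yew.
        Visit hop.
        At hop: go right to tulip.
          tulip is a leaf — visit tulip.
      Visit moss.
      At moss: go right to sage.
        sage is a leaf — visit sage.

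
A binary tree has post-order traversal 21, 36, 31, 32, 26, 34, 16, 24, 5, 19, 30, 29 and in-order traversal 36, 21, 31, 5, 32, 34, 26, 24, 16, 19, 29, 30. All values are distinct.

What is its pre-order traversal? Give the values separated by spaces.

29 19 5 31 36 21 24 34 32 26 16 30

The last element of post-order is the root; it splits in-order into left and right subtrees.
Root 29: left subtree has 10 nodes {36, 21, 31, 5, 32, 34, 26, 24, 16, 19}, right has 1 {30}.
  Root 19: left subtree has 9 nodes {36, 21, 31, 5, 32, 34, 26, 24, 16}, right has 0 { }.
    Root 5: left subtree has 3 nodes {36, 21, 31}, right has 5 {32, 34, 26, 24, 16}.
      Root 31: left subtree has 2 nodes {36, 21}, right has 0 { }.
        Root 36: left subtree has 0 nodes { }, right has 1 {21}.
      Root 24: left subtree has 3 nodes {32, 34, 26}, right has 1 {16}.
        Root 34: left subtree has 1 node {32}, right has 1 {26}.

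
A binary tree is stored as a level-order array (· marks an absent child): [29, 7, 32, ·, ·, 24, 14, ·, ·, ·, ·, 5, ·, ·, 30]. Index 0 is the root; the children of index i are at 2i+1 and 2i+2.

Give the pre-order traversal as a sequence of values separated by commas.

29, 7, 32, 24, 5, 14, 30

Pre-order visits the node, then its left subtree, then its right subtree.
Visit 29.
At 29: go left to 7.
  7 is a leaf — visit 7.
At 29: go right to 32.
  Visit 32.
  At 32: go left to 24.
    Visit 24.
    At 24: go left to 5.
      5 is a leaf — visit 5.
    At 24: no right child.
  At 32: go right to 14.
    Visit 14.
    At 14: no left child.
    At 14: go right to 30.
      30 is a leaf — visit 30.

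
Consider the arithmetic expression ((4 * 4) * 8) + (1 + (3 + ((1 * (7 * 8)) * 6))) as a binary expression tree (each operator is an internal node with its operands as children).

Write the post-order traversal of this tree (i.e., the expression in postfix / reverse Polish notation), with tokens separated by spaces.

Post-order on an expression tree gives postfix notation: for each operator, emit left operand, right operand, then the operator.

4 4 * 8 * 1 3 1 7 8 * * 6 * + + +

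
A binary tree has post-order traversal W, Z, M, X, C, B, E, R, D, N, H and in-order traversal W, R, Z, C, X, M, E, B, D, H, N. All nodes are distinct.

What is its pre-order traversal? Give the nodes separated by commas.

H, D, R, W, E, C, Z, X, M, B, N

The last element of post-order is the root; it splits in-order into left and right subtrees.
Root H: left subtree has 9 nodes {W, R, Z, C, X, M, E, B, D}, right has 1 {N}.
  Root D: left subtree has 8 nodes {W, R, Z, C, X, M, E, B}, right has 0 { }.
    Root R: left subtree has 1 node {W}, right has 6 {Z, C, X, M, E, B}.
      Root E: left subtree has 4 nodes {Z, C, X, M}, right has 1 {B}.
        Root C: left subtree has 1 node {Z}, right has 2 {X, M}.
          Root X: left subtree has 0 nodes { }, right has 1 {M}.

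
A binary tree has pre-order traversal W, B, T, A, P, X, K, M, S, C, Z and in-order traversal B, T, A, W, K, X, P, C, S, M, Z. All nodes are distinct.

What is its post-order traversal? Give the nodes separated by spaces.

A T B K X C S Z M P W

The first element of pre-order is the root; it splits in-order into left and right subtrees.
Root W: left subtree has 3 nodes {B, T, A}, right has 7 {K, X, P, C, S, M, Z}.
  Root B: left subtree has 0 nodes { }, right has 2 {T, A}.
    Root T: left subtree has 0 nodes { }, right has 1 {A}.
  Root P: left subtree has 2 nodes {K, X}, right has 4 {C, S, M, Z}.
    Root X: left subtree has 1 node {K}, right has 0 { }.
    Root M: left subtree has 2 nodes {C, S}, right has 1 {Z}.
      Root S: left subtree has 1 node {C}, right has 0 { }.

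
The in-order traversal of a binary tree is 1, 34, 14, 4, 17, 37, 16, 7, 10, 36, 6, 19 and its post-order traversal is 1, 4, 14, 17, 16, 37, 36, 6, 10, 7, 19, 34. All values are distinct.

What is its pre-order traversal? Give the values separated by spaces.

34 1 19 7 37 17 14 4 16 10 6 36

The last element of post-order is the root; it splits in-order into left and right subtrees.
Root 34: left subtree has 1 node {1}, right has 10 {14, 4, 17, 37, 16, 7, 10, 36, 6, 19}.
  Root 19: left subtree has 9 nodes {14, 4, 17, 37, 16, 7, 10, 36, 6}, right has 0 { }.
    Root 7: left subtree has 5 nodes {14, 4, 17, 37, 16}, right has 3 {10, 36, 6}.
      Root 37: left subtree has 3 nodes {14, 4, 17}, right has 1 {16}.
        Root 17: left subtree has 2 nodes {14, 4}, right has 0 { }.
          Root 14: left subtree has 0 nodes { }, right has 1 {4}.
      Root 10: left subtree has 0 nodes { }, right has 2 {36, 6}.
        Root 6: left subtree has 1 node {36}, right has 0 { }.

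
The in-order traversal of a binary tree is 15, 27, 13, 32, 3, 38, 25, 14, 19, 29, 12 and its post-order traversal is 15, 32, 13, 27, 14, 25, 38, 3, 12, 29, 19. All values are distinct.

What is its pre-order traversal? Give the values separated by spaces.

The last element of post-order is the root; it splits in-order into left and right subtrees.
Root 19: left subtree has 8 nodes {15, 27, 13, 32, 3, 38, 25, 14}, right has 2 {29, 12}.
  Root 3: left subtree has 4 nodes {15, 27, 13, 32}, right has 3 {38, 25, 14}.
    Root 27: left subtree has 1 node {15}, right has 2 {13, 32}.
      Root 13: left subtree has 0 nodes { }, right has 1 {32}.
    Root 38: left subtree has 0 nodes { }, right has 2 {25, 14}.
      Root 25: left subtree has 0 nodes { }, right has 1 {14}.
  Root 29: left subtree has 0 nodes { }, right has 1 {12}.

19 3 27 15 13 32 38 25 14 29 12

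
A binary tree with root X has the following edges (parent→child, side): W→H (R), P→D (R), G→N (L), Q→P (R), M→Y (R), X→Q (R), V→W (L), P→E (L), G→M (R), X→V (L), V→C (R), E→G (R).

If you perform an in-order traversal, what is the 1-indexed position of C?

In-order visits the left subtree, then the node, then the right subtree.
At X: go left to V.
  At V: go left to W.
    At W: no left child.
    Visit W.
    At W: go right to H.
      H is a leaf — visit H.
  Visit V.
  At V: go right to C.
    C is a leaf — visit C.
Visit X.
At X: go right to Q.
  At Q: no left child.
  Visit Q.
  At Q: go right to P.
    At P: go left to E.
      At E: no left child.
      Visit E.
      At E: go right to G.
        At G: go left to N.
          N is a leaf — visit N.
        Visit G.
        At G: go right to M.
          At M: no left child.
          Visit M.
          At M: go right to Y.
            Y is a leaf — visit Y.
    Visit P.
    At P: go right to D.
      D is a leaf — visit D.
Full in-order sequence: W, H, V, C, X, Q, E, N, G, M, Y, P, D.

4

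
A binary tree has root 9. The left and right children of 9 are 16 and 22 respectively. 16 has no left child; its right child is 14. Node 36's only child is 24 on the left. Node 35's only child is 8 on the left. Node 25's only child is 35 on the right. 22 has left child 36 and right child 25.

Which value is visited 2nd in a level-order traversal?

Level-order visits nodes level by level from the root, left to right within each level.
Level 0: 9
Level 1: 16, 22
Level 2: 14, 36, 25
Level 3: 24, 35
Level 4: 8
Full level-order sequence: 9, 16, 22, 14, 36, 25, 24, 35, 8.

16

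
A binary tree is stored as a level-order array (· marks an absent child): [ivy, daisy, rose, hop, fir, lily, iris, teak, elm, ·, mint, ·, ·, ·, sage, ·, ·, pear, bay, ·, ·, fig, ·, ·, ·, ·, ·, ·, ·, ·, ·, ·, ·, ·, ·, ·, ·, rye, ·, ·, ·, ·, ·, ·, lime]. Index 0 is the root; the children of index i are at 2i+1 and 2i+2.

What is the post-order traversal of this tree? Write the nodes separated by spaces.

teak pear rye bay elm hop lime fig mint fir daisy lily sage iris rose ivy

Post-order visits the left subtree, then the right subtree, then the node.
At ivy: go left to daisy.
  At daisy: go left to hop.
    At hop: go left to teak.
      teak is a leaf — visit teak.
    At hop: go right to elm.
      At elm: go left to pear.
        pear is a leaf — visit pear.
      At elm: go right to bay.
        At bay: go left to rye.
          rye is a leaf — visit rye.
        At bay: no right child.
        Visit bay.
      Visit elm.
    Visit hop.
  At daisy: go right to fir.
    At fir: no left child.
    At fir: go right to mint.
      At mint: go left to fig.
        At fig: no left child.
        At fig: go right to lime.
          lime is a leaf — visit lime.
        Visit fig.
      At mint: no right child.
      Visit mint.
    Visit fir.
  Visit daisy.
At ivy: go right to rose.
  At rose: go left to lily.
    lily is a leaf — visit lily.
  At rose: go right to iris.
    At iris: no left child.
    At iris: go right to sage.
      sage is a leaf — visit sage.
    Visit iris.
  Visit rose.
Visit ivy.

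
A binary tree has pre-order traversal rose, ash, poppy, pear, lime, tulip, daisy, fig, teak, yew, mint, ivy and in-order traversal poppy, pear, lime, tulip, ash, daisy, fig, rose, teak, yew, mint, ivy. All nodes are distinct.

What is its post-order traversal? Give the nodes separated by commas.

The first element of pre-order is the root; it splits in-order into left and right subtrees.
Root rose: left subtree has 7 nodes {poppy, pear, lime, tulip, ash, daisy, fig}, right has 4 {teak, yew, mint, ivy}.
  Root ash: left subtree has 4 nodes {poppy, pear, lime, tulip}, right has 2 {daisy, fig}.
    Root poppy: left subtree has 0 nodes { }, right has 3 {pear, lime, tulip}.
      Root pear: left subtree has 0 nodes { }, right has 2 {lime, tulip}.
        Root lime: left subtree has 0 nodes { }, right has 1 {tulip}.
    Root daisy: left subtree has 0 nodes { }, right has 1 {fig}.
  Root teak: left subtree has 0 nodes { }, right has 3 {yew, mint, ivy}.
    Root yew: left subtree has 0 nodes { }, right has 2 {mint, ivy}.
      Root mint: left subtree has 0 nodes { }, right has 1 {ivy}.

tulip, lime, pear, poppy, fig, daisy, ash, ivy, mint, yew, teak, rose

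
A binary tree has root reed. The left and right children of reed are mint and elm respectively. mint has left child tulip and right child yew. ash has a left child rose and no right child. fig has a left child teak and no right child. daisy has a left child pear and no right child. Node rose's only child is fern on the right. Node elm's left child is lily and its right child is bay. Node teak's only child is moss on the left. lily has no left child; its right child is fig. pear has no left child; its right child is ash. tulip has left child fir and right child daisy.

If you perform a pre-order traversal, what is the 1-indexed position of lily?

Pre-order visits the node, then its left subtree, then its right subtree.
Visit reed.
At reed: go left to mint.
  Visit mint.
  At mint: go left to tulip.
    Visit tulip.
    At tulip: go left to fir.
      fir is a leaf — visit fir.
    At tulip: go right to daisy.
      Visit daisy.
      At daisy: go left to pear.
        Visit pear.
        At pear: no left child.
        At pear: go right to ash.
          Visit ash.
          At ash: go left to rose.
            Visit rose.
            At rose: no left child.
            At rose: go right to fern.
              fern is a leaf — visit fern.
          At ash: no right child.
      At daisy: no right child.
  At mint: go right to yew.
    yew is a leaf — visit yew.
At reed: go right to elm.
  Visit elm.
  At elm: go left to lily.
    Visit lily.
    At lily: no left child.
    At lily: go right to fig.
      Visit fig.
      At fig: go left to teak.
        Visit teak.
        At teak: go left to moss.
          moss is a leaf — visit moss.
        At teak: no right child.
      At fig: no right child.
  At elm: go right to bay.
    bay is a leaf — visit bay.
Full pre-order sequence: reed, mint, tulip, fir, daisy, pear, ash, rose, fern, yew, elm, lily, fig, teak, moss, bay.

12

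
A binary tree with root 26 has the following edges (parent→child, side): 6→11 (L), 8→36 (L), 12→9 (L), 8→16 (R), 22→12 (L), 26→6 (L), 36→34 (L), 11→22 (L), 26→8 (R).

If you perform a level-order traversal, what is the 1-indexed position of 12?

Level-order visits nodes level by level from the root, left to right within each level.
Level 0: 26
Level 1: 6, 8
Level 2: 11, 36, 16
Level 3: 22, 34
Level 4: 12
Level 5: 9
Full level-order sequence: 26, 6, 8, 11, 36, 16, 22, 34, 12, 9.

9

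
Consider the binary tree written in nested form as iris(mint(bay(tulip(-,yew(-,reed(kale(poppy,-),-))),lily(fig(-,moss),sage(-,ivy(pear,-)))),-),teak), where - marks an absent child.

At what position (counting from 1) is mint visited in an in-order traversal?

13

In-order visits the left subtree, then the node, then the right subtree.
At iris: go left to mint.
  At mint: go left to bay.
    At bay: go left to tulip.
      At tulip: no left child.
      Visit tulip.
      At tulip: go right to yew.
        At yew: no left child.
        Visit yew.
        At yew: go right to reed.
          At reed: go left to kale.
            At kale: go left to poppy.
              poppy is a leaf — visit poppy.
            Visit kale.
            At kale: no right child.
          Visit reed.
          At reed: no right child.
    Visit bay.
    At bay: go right to lily.
      At lily: go left to fig.
        At fig: no left child.
        Visit fig.
        At fig: go right to moss.
          moss is a leaf — visit moss.
      Visit lily.
      At lily: go right to sage.
        At sage: no left child.
        Visit sage.
        At sage: go right to ivy.
          At ivy: go left to pear.
            pear is a leaf — visit pear.
          Visit ivy.
          At ivy: no right child.
  Visit mint.
  At mint: no right child.
Visit iris.
At iris: go right to teak.
  teak is a leaf — visit teak.
Full in-order sequence: tulip, yew, poppy, kale, reed, bay, fig, moss, lily, sage, pear, ivy, mint, iris, teak.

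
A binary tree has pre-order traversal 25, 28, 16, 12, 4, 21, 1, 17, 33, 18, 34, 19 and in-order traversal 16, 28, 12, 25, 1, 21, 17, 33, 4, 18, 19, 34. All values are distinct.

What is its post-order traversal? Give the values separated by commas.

16, 12, 28, 1, 33, 17, 21, 19, 34, 18, 4, 25

The first element of pre-order is the root; it splits in-order into left and right subtrees.
Root 25: left subtree has 3 nodes {16, 28, 12}, right has 8 {1, 21, 17, 33, 4, 18, 19, 34}.
  Root 28: left subtree has 1 node {16}, right has 1 {12}.
  Root 4: left subtree has 4 nodes {1, 21, 17, 33}, right has 3 {18, 19, 34}.
    Root 21: left subtree has 1 node {1}, right has 2 {17, 33}.
      Root 17: left subtree has 0 nodes { }, right has 1 {33}.
    Root 18: left subtree has 0 nodes { }, right has 2 {19, 34}.
      Root 34: left subtree has 1 node {19}, right has 0 { }.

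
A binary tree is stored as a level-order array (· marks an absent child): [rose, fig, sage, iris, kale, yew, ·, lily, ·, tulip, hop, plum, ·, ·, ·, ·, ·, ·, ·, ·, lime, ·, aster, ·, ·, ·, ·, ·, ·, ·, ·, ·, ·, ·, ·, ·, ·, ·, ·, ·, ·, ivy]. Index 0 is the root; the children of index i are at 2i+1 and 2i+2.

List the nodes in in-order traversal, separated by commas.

lily, iris, fig, tulip, ivy, lime, kale, hop, aster, rose, plum, yew, sage

In-order visits the left subtree, then the node, then the right subtree.
At rose: go left to fig.
  At fig: go left to iris.
    At iris: go left to lily.
      lily is a leaf — visit lily.
    Visit iris.
    At iris: no right child.
  Visit fig.
  At fig: go right to kale.
    At kale: go left to tulip.
      At tulip: no left child.
      Visit tulip.
      At tulip: go right to lime.
        At lime: go left to ivy.
          ivy is a leaf — visit ivy.
        Visit lime.
        At lime: no right child.
    Visit kale.
    At kale: go right to hop.
      At hop: no left child.
      Visit hop.
      At hop: go right to aster.
        aster is a leaf — visit aster.
Visit rose.
At rose: go right to sage.
  At sage: go left to yew.
    At yew: go left to plum.
      plum is a leaf — visit plum.
    Visit yew.
    At yew: no right child.
  Visit sage.
  At sage: no right child.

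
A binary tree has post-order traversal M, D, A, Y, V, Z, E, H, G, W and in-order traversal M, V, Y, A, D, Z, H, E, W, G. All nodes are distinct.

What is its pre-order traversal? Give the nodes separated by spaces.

The last element of post-order is the root; it splits in-order into left and right subtrees.
Root W: left subtree has 8 nodes {M, V, Y, A, D, Z, H, E}, right has 1 {G}.
  Root H: left subtree has 6 nodes {M, V, Y, A, D, Z}, right has 1 {E}.
    Root Z: left subtree has 5 nodes {M, V, Y, A, D}, right has 0 { }.
      Root V: left subtree has 1 node {M}, right has 3 {Y, A, D}.
        Root Y: left subtree has 0 nodes { }, right has 2 {A, D}.
          Root A: left subtree has 0 nodes { }, right has 1 {D}.

W H Z V M Y A D E G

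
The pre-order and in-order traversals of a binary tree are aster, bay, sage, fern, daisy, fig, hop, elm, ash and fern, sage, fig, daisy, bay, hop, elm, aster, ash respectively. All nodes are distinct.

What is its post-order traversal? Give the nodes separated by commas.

The first element of pre-order is the root; it splits in-order into left and right subtrees.
Root aster: left subtree has 7 nodes {fern, sage, fig, daisy, bay, hop, elm}, right has 1 {ash}.
  Root bay: left subtree has 4 nodes {fern, sage, fig, daisy}, right has 2 {hop, elm}.
    Root sage: left subtree has 1 node {fern}, right has 2 {fig, daisy}.
      Root daisy: left subtree has 1 node {fig}, right has 0 { }.
    Root hop: left subtree has 0 nodes { }, right has 1 {elm}.

fern, fig, daisy, sage, elm, hop, bay, ash, aster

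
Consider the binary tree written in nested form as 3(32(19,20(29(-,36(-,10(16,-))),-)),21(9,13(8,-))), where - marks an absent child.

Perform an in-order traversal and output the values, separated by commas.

19, 32, 29, 36, 16, 10, 20, 3, 9, 21, 8, 13

In-order visits the left subtree, then the node, then the right subtree.
At 3: go left to 32.
  At 32: go left to 19.
    19 is a leaf — visit 19.
  Visit 32.
  At 32: go right to 20.
    At 20: go left to 29.
      At 29: no left child.
      Visit 29.
      At 29: go right to 36.
        At 36: no left child.
        Visit 36.
        At 36: go right to 10.
          At 10: go left to 16.
            16 is a leaf — visit 16.
          Visit 10.
          At 10: no right child.
    Visit 20.
    At 20: no right child.
Visit 3.
At 3: go right to 21.
  At 21: go left to 9.
    9 is a leaf — visit 9.
  Visit 21.
  At 21: go right to 13.
    At 13: go left to 8.
      8 is a leaf — visit 8.
    Visit 13.
    At 13: no right child.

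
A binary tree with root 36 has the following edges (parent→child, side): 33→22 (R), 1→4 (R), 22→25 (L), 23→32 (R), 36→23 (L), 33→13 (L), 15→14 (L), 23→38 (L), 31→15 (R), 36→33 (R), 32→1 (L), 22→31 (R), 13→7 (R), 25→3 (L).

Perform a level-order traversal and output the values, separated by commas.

36, 23, 33, 38, 32, 13, 22, 1, 7, 25, 31, 4, 3, 15, 14

Level-order visits nodes level by level from the root, left to right within each level.
Level 0: 36
Level 1: 23, 33
Level 2: 38, 32, 13, 22
Level 3: 1, 7, 25, 31
Level 4: 4, 3, 15
Level 5: 14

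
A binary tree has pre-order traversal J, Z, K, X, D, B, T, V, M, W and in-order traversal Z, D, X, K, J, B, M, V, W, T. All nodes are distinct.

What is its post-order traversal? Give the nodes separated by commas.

The first element of pre-order is the root; it splits in-order into left and right subtrees.
Root J: left subtree has 4 nodes {Z, D, X, K}, right has 5 {B, M, V, W, T}.
  Root Z: left subtree has 0 nodes { }, right has 3 {D, X, K}.
    Root K: left subtree has 2 nodes {D, X}, right has 0 { }.
      Root X: left subtree has 1 node {D}, right has 0 { }.
  Root B: left subtree has 0 nodes { }, right has 4 {M, V, W, T}.
    Root T: left subtree has 3 nodes {M, V, W}, right has 0 { }.
      Root V: left subtree has 1 node {M}, right has 1 {W}.

D, X, K, Z, M, W, V, T, B, J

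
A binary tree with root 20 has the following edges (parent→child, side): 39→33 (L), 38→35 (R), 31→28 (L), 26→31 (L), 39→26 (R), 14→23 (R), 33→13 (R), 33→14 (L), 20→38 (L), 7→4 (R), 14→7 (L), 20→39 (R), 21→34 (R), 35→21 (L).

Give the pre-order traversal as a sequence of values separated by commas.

20, 38, 35, 21, 34, 39, 33, 14, 7, 4, 23, 13, 26, 31, 28

Pre-order visits the node, then its left subtree, then its right subtree.
Visit 20.
At 20: go left to 38.
  Visit 38.
  At 38: no left child.
  At 38: go right to 35.
    Visit 35.
    At 35: go left to 21.
      Visit 21.
      At 21: no left child.
      At 21: go right to 34.
        34 is a leaf — visit 34.
    At 35: no right child.
At 20: go right to 39.
  Visit 39.
  At 39: go left to 33.
    Visit 33.
    At 33: go left to 14.
      Visit 14.
      At 14: go left to 7.
        Visit 7.
        At 7: no left child.
        At 7: go right to 4.
          4 is a leaf — visit 4.
      At 14: go right to 23.
        23 is a leaf — visit 23.
    At 33: go right to 13.
      13 is a leaf — visit 13.
  At 39: go right to 26.
    Visit 26.
    At 26: go left to 31.
      Visit 31.
      At 31: go left to 28.
        28 is a leaf — visit 28.
      At 31: no right child.
    At 26: no right child.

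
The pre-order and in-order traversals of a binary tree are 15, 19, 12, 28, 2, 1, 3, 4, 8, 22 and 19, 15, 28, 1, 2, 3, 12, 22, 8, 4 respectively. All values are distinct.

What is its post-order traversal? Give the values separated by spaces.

The first element of pre-order is the root; it splits in-order into left and right subtrees.
Root 15: left subtree has 1 node {19}, right has 8 {28, 1, 2, 3, 12, 22, 8, 4}.
  Root 12: left subtree has 4 nodes {28, 1, 2, 3}, right has 3 {22, 8, 4}.
    Root 28: left subtree has 0 nodes { }, right has 3 {1, 2, 3}.
      Root 2: left subtree has 1 node {1}, right has 1 {3}.
    Root 4: left subtree has 2 nodes {22, 8}, right has 0 { }.
      Root 8: left subtree has 1 node {22}, right has 0 { }.

19 1 3 2 28 22 8 4 12 15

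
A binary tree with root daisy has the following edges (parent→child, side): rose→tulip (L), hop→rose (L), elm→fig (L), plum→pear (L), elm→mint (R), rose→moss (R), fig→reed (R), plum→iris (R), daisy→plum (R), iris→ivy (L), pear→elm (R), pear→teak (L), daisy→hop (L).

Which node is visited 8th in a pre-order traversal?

Pre-order visits the node, then its left subtree, then its right subtree.
Visit daisy.
At daisy: go left to hop.
  Visit hop.
  At hop: go left to rose.
    Visit rose.
    At rose: go left to tulip.
      tulip is a leaf — visit tulip.
    At rose: go right to moss.
      moss is a leaf — visit moss.
  At hop: no right child.
At daisy: go right to plum.
  Visit plum.
  At plum: go left to pear.
    Visit pear.
    At pear: go left to teak.
      teak is a leaf — visit teak.
    At pear: go right to elm.
      Visit elm.
      At elm: go left to fig.
        Visit fig.
        At fig: no left child.
        At fig: go right to reed.
          reed is a leaf — visit reed.
      At elm: go right to mint.
        mint is a leaf — visit mint.
  At plum: go right to iris.
    Visit iris.
    At iris: go left to ivy.
      ivy is a leaf — visit ivy.
    At iris: no right child.
Full pre-order sequence: daisy, hop, rose, tulip, moss, plum, pear, teak, elm, fig, reed, mint, iris, ivy.

teak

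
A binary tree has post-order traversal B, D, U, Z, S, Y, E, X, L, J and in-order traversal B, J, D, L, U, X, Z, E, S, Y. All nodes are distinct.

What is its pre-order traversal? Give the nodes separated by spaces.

J B L D X U E Z Y S

The last element of post-order is the root; it splits in-order into left and right subtrees.
Root J: left subtree has 1 node {B}, right has 8 {D, L, U, X, Z, E, S, Y}.
  Root L: left subtree has 1 node {D}, right has 6 {U, X, Z, E, S, Y}.
    Root X: left subtree has 1 node {U}, right has 4 {Z, E, S, Y}.
      Root E: left subtree has 1 node {Z}, right has 2 {S, Y}.
        Root Y: left subtree has 1 node {S}, right has 0 { }.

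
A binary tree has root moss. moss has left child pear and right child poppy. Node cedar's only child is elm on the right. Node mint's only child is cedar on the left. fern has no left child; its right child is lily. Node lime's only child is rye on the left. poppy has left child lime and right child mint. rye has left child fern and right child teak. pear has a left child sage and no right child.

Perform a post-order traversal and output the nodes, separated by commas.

Post-order visits the left subtree, then the right subtree, then the node.
At moss: go left to pear.
  At pear: go left to sage.
    sage is a leaf — visit sage.
  At pear: no right child.
  Visit pear.
At moss: go right to poppy.
  At poppy: go left to lime.
    At lime: go left to rye.
      At rye: go left to fern.
        At fern: no left child.
        At fern: go right to lily.
          lily is a leaf — visit lily.
        Visit fern.
      At rye: go right to teak.
        teak is a leaf — visit teak.
      Visit rye.
    At lime: no right child.
    Visit lime.
  At poppy: go right to mint.
    At mint: go left to cedar.
      At cedar: no left child.
      At cedar: go right to elm.
        elm is a leaf — visit elm.
      Visit cedar.
    At mint: no right child.
    Visit mint.
  Visit poppy.
Visit moss.

sage, pear, lily, fern, teak, rye, lime, elm, cedar, mint, poppy, moss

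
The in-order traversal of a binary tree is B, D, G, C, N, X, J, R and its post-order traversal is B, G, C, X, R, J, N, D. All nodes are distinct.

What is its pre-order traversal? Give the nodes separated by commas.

D, B, N, C, G, J, X, R

The last element of post-order is the root; it splits in-order into left and right subtrees.
Root D: left subtree has 1 node {B}, right has 6 {G, C, N, X, J, R}.
  Root N: left subtree has 2 nodes {G, C}, right has 3 {X, J, R}.
    Root C: left subtree has 1 node {G}, right has 0 { }.
    Root J: left subtree has 1 node {X}, right has 1 {R}.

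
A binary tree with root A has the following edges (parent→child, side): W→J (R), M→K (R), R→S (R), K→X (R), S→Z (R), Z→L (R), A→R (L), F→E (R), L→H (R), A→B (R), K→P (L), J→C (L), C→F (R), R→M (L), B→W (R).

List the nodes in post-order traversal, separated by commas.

Post-order visits the left subtree, then the right subtree, then the node.
At A: go left to R.
  At R: go left to M.
    At M: no left child.
    At M: go right to K.
      At K: go left to P.
        P is a leaf — visit P.
      At K: go right to X.
        X is a leaf — visit X.
      Visit K.
    Visit M.
  At R: go right to S.
    At S: no left child.
    At S: go right to Z.
      At Z: no left child.
      At Z: go right to L.
        At L: no left child.
        At L: go right to H.
          H is a leaf — visit H.
        Visit L.
      Visit Z.
    Visit S.
  Visit R.
At A: go right to B.
  At B: no left child.
  At B: go right to W.
    At W: no left child.
    At W: go right to J.
      At J: go left to C.
        At C: no left child.
        At C: go right to F.
          At F: no left child.
          At F: go right to E.
            E is a leaf — visit E.
          Visit F.
        Visit C.
      At J: no right child.
      Visit J.
    Visit W.
  Visit B.
Visit A.

P, X, K, M, H, L, Z, S, R, E, F, C, J, W, B, A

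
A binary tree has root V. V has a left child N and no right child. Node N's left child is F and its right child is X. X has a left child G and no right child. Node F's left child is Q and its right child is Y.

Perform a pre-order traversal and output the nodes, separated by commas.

Pre-order visits the node, then its left subtree, then its right subtree.
Visit V.
At V: go left to N.
  Visit N.
  At N: go left to F.
    Visit F.
    At F: go left to Q.
      Q is a leaf — visit Q.
    At F: go right to Y.
      Y is a leaf — visit Y.
  At N: go right to X.
    Visit X.
    At X: go left to G.
      G is a leaf — visit G.
    At X: no right child.
At V: no right child.

V, N, F, Q, Y, X, G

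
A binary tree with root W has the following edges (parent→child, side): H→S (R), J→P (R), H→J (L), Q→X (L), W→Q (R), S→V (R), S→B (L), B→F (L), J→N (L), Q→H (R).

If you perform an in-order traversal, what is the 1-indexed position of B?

9

In-order visits the left subtree, then the node, then the right subtree.
At W: no left child.
Visit W.
At W: go right to Q.
  At Q: go left to X.
    X is a leaf — visit X.
  Visit Q.
  At Q: go right to H.
    At H: go left to J.
      At J: go left to N.
        N is a leaf — visit N.
      Visit J.
      At J: go right to P.
        P is a leaf — visit P.
    Visit H.
    At H: go right to S.
      At S: go left to B.
        At B: go left to F.
          F is a leaf — visit F.
        Visit B.
        At B: no right child.
      Visit S.
      At S: go right to V.
        V is a leaf — visit V.
Full in-order sequence: W, X, Q, N, J, P, H, F, B, S, V.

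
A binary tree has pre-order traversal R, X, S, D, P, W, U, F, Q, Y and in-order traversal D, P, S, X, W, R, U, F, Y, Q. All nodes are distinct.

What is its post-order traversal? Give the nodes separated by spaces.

P D S W X Y Q F U R

The first element of pre-order is the root; it splits in-order into left and right subtrees.
Root R: left subtree has 5 nodes {D, P, S, X, W}, right has 4 {U, F, Y, Q}.
  Root X: left subtree has 3 nodes {D, P, S}, right has 1 {W}.
    Root S: left subtree has 2 nodes {D, P}, right has 0 { }.
      Root D: left subtree has 0 nodes { }, right has 1 {P}.
  Root U: left subtree has 0 nodes { }, right has 3 {F, Y, Q}.
    Root F: left subtree has 0 nodes { }, right has 2 {Y, Q}.
      Root Q: left subtree has 1 node {Y}, right has 0 { }.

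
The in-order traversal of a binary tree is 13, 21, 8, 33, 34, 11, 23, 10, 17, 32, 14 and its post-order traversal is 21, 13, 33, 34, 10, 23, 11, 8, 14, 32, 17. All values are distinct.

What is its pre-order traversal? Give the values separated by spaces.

The last element of post-order is the root; it splits in-order into left and right subtrees.
Root 17: left subtree has 8 nodes {13, 21, 8, 33, 34, 11, 23, 10}, right has 2 {32, 14}.
  Root 8: left subtree has 2 nodes {13, 21}, right has 5 {33, 34, 11, 23, 10}.
    Root 13: left subtree has 0 nodes { }, right has 1 {21}.
    Root 11: left subtree has 2 nodes {33, 34}, right has 2 {23, 10}.
      Root 34: left subtree has 1 node {33}, right has 0 { }.
      Root 23: left subtree has 0 nodes { }, right has 1 {10}.
  Root 32: left subtree has 0 nodes { }, right has 1 {14}.

17 8 13 21 11 34 33 23 10 32 14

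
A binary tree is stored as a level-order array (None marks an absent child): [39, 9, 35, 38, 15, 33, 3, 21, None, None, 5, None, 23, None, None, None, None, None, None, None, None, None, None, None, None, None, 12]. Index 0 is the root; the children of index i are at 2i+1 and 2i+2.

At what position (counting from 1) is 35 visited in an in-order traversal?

In-order visits the left subtree, then the node, then the right subtree.
At 39: go left to 9.
  At 9: go left to 38.
    At 38: go left to 21.
      21 is a leaf — visit 21.
    Visit 38.
    At 38: no right child.
  Visit 9.
  At 9: go right to 15.
    At 15: no left child.
    Visit 15.
    At 15: go right to 5.
      5 is a leaf — visit 5.
Visit 39.
At 39: go right to 35.
  At 35: go left to 33.
    At 33: no left child.
    Visit 33.
    At 33: go right to 23.
      At 23: no left child.
      Visit 23.
      At 23: go right to 12.
        12 is a leaf — visit 12.
  Visit 35.
  At 35: go right to 3.
    3 is a leaf — visit 3.
Full in-order sequence: 21, 38, 9, 15, 5, 39, 33, 23, 12, 35, 3.

10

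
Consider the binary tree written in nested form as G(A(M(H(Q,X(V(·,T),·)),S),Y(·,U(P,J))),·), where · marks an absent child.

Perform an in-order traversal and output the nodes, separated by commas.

Q, H, V, T, X, M, S, A, Y, P, U, J, G

In-order visits the left subtree, then the node, then the right subtree.
At G: go left to A.
  At A: go left to M.
    At M: go left to H.
      At H: go left to Q.
        Q is a leaf — visit Q.
      Visit H.
      At H: go right to X.
        At X: go left to V.
          At V: no left child.
          Visit V.
          At V: go right to T.
            T is a leaf — visit T.
        Visit X.
        At X: no right child.
    Visit M.
    At M: go right to S.
      S is a leaf — visit S.
  Visit A.
  At A: go right to Y.
    At Y: no left child.
    Visit Y.
    At Y: go right to U.
      At U: go left to P.
        P is a leaf — visit P.
      Visit U.
      At U: go right to J.
        J is a leaf — visit J.
Visit G.
At G: no right child.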